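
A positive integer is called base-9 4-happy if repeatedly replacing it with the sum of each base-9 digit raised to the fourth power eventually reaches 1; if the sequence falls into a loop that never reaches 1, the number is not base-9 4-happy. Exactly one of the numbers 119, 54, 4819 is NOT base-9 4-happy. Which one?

54

119: 119 → 273 → 243 → 81 → 1  — reaches 1 (base-9 4-happy)
54: 54 → 1296 → 2402 → 4818 → 2258 → 6578 → 4098 → 1956 → 1394 → 8194 → 290 → 722 → 8208 → 114 → 1378 → 4098  — repeats 4098 (not base-9 4-happy)
4819: 4819 → 2433 → 243 → 81 → 1  — reaches 1 (base-9 4-happy)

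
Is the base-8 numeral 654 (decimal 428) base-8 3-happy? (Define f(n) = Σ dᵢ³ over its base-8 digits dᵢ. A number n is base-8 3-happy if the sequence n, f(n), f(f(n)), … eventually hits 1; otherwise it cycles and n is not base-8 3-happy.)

428 = (6,5,4)_8 → 405
405 = (6,2,5)_8 → 349
349 = (5,3,5)_8 → 277
277 = (4,2,5)_8 → 197
197 = (3,0,5)_8 → 152
152 = (2,3,0)_8 → 35
35 = (4,3)_8 → 91
91 = (1,3,3)_8 → 55
55 = (6,7)_8 → 559
559 = (1,0,5,7)_8 → 469
469 = (7,2,5)_8 → 476
476 = (7,3,4)_8 → 434
434 = (6,6,2)_8 → 440
440 = (6,7,0)_8 → 559  — 559 already seen; the sequence cycles without reaching 1.

not base-8 3-happy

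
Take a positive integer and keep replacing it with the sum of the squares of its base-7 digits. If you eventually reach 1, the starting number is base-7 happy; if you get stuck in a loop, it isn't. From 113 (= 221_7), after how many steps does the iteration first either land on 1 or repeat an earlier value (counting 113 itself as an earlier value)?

113 = (2,2,1)_7 → 2² + 2² + 1² = 9
9 = (1,2)_7 → 1² + 2² = 5
5 = (5)_7 → 5² = 25
25 = (3,4)_7 → 3² + 4² = 25  — 25 repeats.
That took 4 steps.

4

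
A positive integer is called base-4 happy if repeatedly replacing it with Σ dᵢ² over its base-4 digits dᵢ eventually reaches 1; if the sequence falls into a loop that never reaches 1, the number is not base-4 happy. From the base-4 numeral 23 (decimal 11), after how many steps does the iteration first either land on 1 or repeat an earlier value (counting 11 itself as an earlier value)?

11 = (2,3)_4 → 2² + 3² = 4 + 9 = 13
13 = (3,1)_4 → 3² + 1² = 9 + 1 = 10
10 = (2,2)_4 → 2² + 2² = 4 + 4 = 8
8 = (2,0)_4 → 2² + 0² = 4 + 0 = 4
4 = (1,0)_4 → 1² + 0² = 1 + 0 = 1  — reached 1.
That took 5 steps.

5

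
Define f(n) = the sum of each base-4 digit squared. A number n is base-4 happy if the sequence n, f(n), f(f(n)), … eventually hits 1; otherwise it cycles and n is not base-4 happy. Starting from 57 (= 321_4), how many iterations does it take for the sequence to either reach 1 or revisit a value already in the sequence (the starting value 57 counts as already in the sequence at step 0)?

57 = (3,2,1)_4 → 14
14 = (3,2)_4 → 13
13 = (3,1)_4 → 10
10 = (2,2)_4 → 8
8 = (2,0)_4 → 4
4 = (1,0)_4 → 1  — reached 1.
That took 6 steps.

6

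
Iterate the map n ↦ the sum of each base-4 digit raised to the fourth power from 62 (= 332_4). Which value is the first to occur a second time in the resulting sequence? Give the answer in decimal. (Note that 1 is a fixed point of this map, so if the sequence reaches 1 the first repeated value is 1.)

83

62 = (3,3,2)_4 → 178
178 = (2,3,0,2)_4 → 113
113 = (1,3,0,1)_4 → 83
83 = (1,1,0,3)_4 → 83  — 83 already appeared earlier.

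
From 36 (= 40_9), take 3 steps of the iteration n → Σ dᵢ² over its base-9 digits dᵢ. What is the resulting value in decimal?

50

36 = (4,0)_9 → 4² + 0² = 16 + 0 = 16
16 = (1,7)_9 → 1² + 7² = 1 + 49 = 50
50 = (5,5)_9 → 5² + 5² = 25 + 25 = 50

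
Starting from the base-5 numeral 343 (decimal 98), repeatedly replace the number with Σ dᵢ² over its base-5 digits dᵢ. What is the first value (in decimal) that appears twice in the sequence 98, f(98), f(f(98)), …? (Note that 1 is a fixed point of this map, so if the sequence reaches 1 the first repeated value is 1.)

18

98 = (3,4,3)_5 → 3² + 4² + 3² = 9 + 16 + 9 = 34
34 = (1,1,4)_5 → 1² + 1² + 4² = 1 + 1 + 16 = 18
18 = (3,3)_5 → 3² + 3² = 9 + 9 = 18  — 18 already appeared earlier.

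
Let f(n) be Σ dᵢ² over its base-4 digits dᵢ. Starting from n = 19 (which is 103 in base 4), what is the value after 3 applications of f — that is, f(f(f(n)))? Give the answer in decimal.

19 = (1,0,3)_4 → 1² + 0² + 3² = 10
10 = (2,2)_4 → 2² + 2² = 8
8 = (2,0)_4 → 2² + 0² = 4

4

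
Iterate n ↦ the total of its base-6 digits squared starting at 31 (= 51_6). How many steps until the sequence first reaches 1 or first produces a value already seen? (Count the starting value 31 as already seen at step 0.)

9

31 = (5,1)_6 → 26
26 = (4,2)_6 → 20
20 = (3,2)_6 → 13
13 = (2,1)_6 → 5
5 = (5)_6 → 25
25 = (4,1)_6 → 17
17 = (2,5)_6 → 29
29 = (4,5)_6 → 41
41 = (1,0,5)_6 → 26  — 26 repeats.
That took 9 steps.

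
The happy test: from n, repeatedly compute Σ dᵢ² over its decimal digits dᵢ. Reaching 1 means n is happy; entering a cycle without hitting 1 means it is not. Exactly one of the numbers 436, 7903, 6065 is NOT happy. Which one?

436

436: 436 → 61 → 37 → 58 → 89 → 145 → 42 → 20 → 4 → 16 → 37  — repeats 37 (not happy)
7903: 7903 → 139 → 91 → 82 → 68 → 100 → 1  — reaches 1 (happy)
6065: 6065 → 97 → 130 → 10 → 1  — reaches 1 (happy)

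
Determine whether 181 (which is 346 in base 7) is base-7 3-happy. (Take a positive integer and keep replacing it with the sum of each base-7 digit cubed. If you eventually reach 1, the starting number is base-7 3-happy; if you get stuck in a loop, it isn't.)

base-7 3-happy

181 = (3,4,6)_7 → 3³ + 4³ + 6³ = 27 + 64 + 216 = 307
307 = (6,1,6)_7 → 6³ + 1³ + 6³ = 216 + 1 + 216 = 433
433 = (1,1,5,6)_7 → 1³ + 1³ + 5³ + 6³ = 1 + 1 + 125 + 216 = 343
343 = (1,0,0,0)_7 → 1³ + 0³ + 0³ + 0³ = 1 + 0 + 0 + 0 = 1  — reached 1.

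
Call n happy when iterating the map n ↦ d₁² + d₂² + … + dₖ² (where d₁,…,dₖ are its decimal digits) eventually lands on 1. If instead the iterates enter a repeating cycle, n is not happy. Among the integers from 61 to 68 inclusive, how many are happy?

61: 61 → 37 → 58 → 89 → 145 → 42 → 20 → 4 → 16 → 37  — not happy
62: 62 → 40 → 16 → 37 → 58 → 89 → 145 → 42 → 20 → 4 → 16  — not happy
63: 63 → 45 → 41 → 17 → 50 → 25 → 29 → 85 → 89 → 145 → 42 → 20 → 4 → 16 → 37 → 58 → 89  — not happy
64: 64 → 52 → 29 → 85 → 89 → 145 → 42 → 20 → 4 → 16 → 37 → 58 → 89  — not happy
65: 65 → 61 → 37 → 58 → 89 → 145 → 42 → 20 → 4 → 16 → 37  — not happy
66: 66 → 72 → 53 → 34 → 25 → 29 → 85 → 89 → 145 → 42 → 20 → 4 → 16 → 37 → 58 → 89  — not happy
67: 67 → 85 → 89 → 145 → 42 → 20 → 4 → 16 → 37 → 58 → 89  — not happy
68: 68 → 100 → 1  — happy
happy: 68

1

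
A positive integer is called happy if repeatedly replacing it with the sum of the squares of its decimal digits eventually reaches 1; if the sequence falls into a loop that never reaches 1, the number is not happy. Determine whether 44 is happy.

happy

44 → 32
32 → 13
13 → 10
10 → 1  — reached 1.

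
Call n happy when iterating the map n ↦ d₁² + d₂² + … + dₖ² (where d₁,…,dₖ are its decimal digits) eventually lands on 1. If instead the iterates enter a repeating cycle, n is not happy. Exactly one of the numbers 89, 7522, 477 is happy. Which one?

7522

89: 89 → 145 → 42 → 20 → 4 → 16 → 37 → 58 → 89  — repeats 89 (not happy)
7522: 7522 → 82 → 68 → 100 → 1  — reaches 1 (happy)
477: 477 → 114 → 18 → 65 → 61 → 37 → 58 → 89 → 145 → 42 → 20 → 4 → 16 → 37  — repeats 37 (not happy)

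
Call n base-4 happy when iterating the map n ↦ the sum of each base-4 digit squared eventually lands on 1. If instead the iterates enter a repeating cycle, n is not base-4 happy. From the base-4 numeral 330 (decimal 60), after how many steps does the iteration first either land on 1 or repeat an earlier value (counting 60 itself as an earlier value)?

5

60 = (3,3,0)_4 → 3² + 3² + 0² = 18
18 = (1,0,2)_4 → 1² + 0² + 2² = 5
5 = (1,1)_4 → 1² + 1² = 2
2 = (2)_4 → 2² = 4
4 = (1,0)_4 → 1² + 0² = 1  — reached 1.
That took 5 steps.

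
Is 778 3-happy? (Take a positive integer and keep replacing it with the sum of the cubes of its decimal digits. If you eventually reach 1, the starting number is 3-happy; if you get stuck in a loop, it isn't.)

778 → 1198
1198 → 1243
1243 → 100
100 → 1  — reached 1.

3-happy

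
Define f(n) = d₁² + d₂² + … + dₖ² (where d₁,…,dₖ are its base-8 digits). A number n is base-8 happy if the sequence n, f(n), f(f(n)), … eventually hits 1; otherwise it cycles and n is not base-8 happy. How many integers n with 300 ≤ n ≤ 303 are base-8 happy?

1

300: 300 → 57 → 50 → 40 → 25 → 10 → 5 → 25  (repeats 25)
301: 301 → 66 → 5 → 25 → 10 → 5  (repeats 5)
302: 302 → 77 → 27 → 18 → 8 → 1  (reaches 1)
303: 303 → 90 → 14 → 37 → 41 → 26 → 13 → 26  (repeats 26)
base-8 happy: 302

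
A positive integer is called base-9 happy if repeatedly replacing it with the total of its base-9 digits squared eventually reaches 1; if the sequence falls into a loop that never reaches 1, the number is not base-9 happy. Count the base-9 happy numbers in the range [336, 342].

336: 336 → 26 → 68 → 74 → 68  — not base-9 happy
337: 337 → 33 → 45 → 25 → 53 → 89 → 65 → 53  — not base-9 happy
338: 338 → 42 → 52 → 74 → 68 → 74  — not base-9 happy
339: 339 → 53 → 89 → 65 → 53  — not base-9 happy
340: 340 → 66 → 58 → 52 → 74 → 68 → 74  — not base-9 happy
341: 341 → 81 → 1  — base-9 happy
342: 342 → 20 → 8 → 64 → 50 → 50  — not base-9 happy
base-9 happy: 341

1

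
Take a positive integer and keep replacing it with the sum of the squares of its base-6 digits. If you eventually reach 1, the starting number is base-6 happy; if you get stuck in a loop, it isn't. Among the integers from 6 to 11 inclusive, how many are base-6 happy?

6: 6 → 1  (reaches 1)
7: 7 → 2 → 4 → 16 → 20 → 13 → 5 → 25 → 17 → 29 → 41 → 26 → 20  (repeats 20)
8: 8 → 5 → 25 → 17 → 29 → 41 → 26 → 20 → 13 → 5  (repeats 5)
9: 9 → 10 → 17 → 29 → 41 → 26 → 20 → 13 → 5 → 25 → 17  (repeats 17)
10: 10 → 17 → 29 → 41 → 26 → 20 → 13 → 5 → 25 → 17  (repeats 17)
11: 11 → 26 → 20 → 13 → 5 → 25 → 17 → 29 → 41 → 26  (repeats 26)
base-6 happy: 6

1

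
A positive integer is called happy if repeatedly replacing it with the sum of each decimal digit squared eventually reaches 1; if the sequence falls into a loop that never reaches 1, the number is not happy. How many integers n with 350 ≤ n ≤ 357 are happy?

350: 350 → 34 → 25 → 29 → 85 → 89 → 145 → 42 → 20 → 4 → 16 → 37 → 58 → 89  — not happy
351: 351 → 35 → 34 → 25 → 29 → 85 → 89 → 145 → 42 → 20 → 4 → 16 → 37 → 58 → 89  — not happy
352: 352 → 38 → 73 → 58 → 89 → 145 → 42 → 20 → 4 → 16 → 37 → 58  — not happy
353: 353 → 43 → 25 → 29 → 85 → 89 → 145 → 42 → 20 → 4 → 16 → 37 → 58 → 89  — not happy
354: 354 → 50 → 25 → 29 → 85 → 89 → 145 → 42 → 20 → 4 → 16 → 37 → 58 → 89  — not happy
355: 355 → 59 → 106 → 37 → 58 → 89 → 145 → 42 → 20 → 4 → 16 → 37  — not happy
356: 356 → 70 → 49 → 97 → 130 → 10 → 1  — happy
357: 357 → 83 → 73 → 58 → 89 → 145 → 42 → 20 → 4 → 16 → 37 → 58  — not happy
happy: 356

1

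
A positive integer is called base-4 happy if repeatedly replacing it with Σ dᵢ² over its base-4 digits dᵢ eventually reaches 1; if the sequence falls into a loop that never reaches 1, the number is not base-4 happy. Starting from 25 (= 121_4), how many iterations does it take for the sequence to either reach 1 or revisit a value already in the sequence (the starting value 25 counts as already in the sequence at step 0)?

5

25 = (1,2,1)_4 → 6
6 = (1,2)_4 → 5
5 = (1,1)_4 → 2
2 = (2)_4 → 4
4 = (1,0)_4 → 1  — reached 1.
That took 5 steps.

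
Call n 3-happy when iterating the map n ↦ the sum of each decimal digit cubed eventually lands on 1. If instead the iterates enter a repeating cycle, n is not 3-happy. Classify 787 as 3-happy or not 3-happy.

3-happy

787 → 1198
1198 → 1243
1243 → 100
100 → 1  — reached 1.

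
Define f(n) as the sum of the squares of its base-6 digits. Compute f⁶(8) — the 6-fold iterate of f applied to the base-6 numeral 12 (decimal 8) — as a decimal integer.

8 = (1,2)_6 → 1² + 2² = 5
5 = (5)_6 → 5² = 25
25 = (4,1)_6 → 4² + 1² = 17
17 = (2,5)_6 → 2² + 5² = 29
29 = (4,5)_6 → 4² + 5² = 41
41 = (1,0,5)_6 → 1² + 0² + 5² = 26

26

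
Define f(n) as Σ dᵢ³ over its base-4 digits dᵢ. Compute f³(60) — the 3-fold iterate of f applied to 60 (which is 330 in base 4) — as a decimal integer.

9

60 = (3,3,0)_4 → 3³ + 3³ + 0³ = 27 + 27 + 0 = 54
54 = (3,1,2)_4 → 3³ + 1³ + 2³ = 27 + 1 + 8 = 36
36 = (2,1,0)_4 → 2³ + 1³ + 0³ = 8 + 1 + 0 = 9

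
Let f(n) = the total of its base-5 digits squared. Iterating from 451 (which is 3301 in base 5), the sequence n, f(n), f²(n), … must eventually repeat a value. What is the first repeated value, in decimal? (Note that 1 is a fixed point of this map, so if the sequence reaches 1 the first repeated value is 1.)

1

451 = (3,3,0,1)_5 → 3² + 3² + 0² + 1² = 9 + 9 + 0 + 1 = 19
19 = (3,4)_5 → 3² + 4² = 9 + 16 = 25
25 = (1,0,0)_5 → 1² + 0² + 0² = 1 + 0 + 0 = 1  — reached the fixed point 1.
1 → 1, so 1 is the first repeated value.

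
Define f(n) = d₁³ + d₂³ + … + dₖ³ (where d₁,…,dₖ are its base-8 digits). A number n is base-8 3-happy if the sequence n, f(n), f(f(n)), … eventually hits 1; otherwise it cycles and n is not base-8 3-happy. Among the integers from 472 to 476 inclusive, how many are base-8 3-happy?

472: 472 → 370 → 349 → 277 → 197 → 152 → 35 → 91 → 55 → 559 → 469 → 476 → 434 → 440 → 559  (repeats 559)
473: 473 → 371 → 368 → 341 → 258 → 72 → 2 → 8 → 1  (reaches 1)
474: 474 → 378 → 476 → 434 → 440 → 559 → 469 → 476  (repeats 476)
475: 475 → 397 → 342 → 349 → 277 → 197 → 152 → 35 → 91 → 55 → 559 → 469 → 476 → 434 → 440 → 559  (repeats 559)
476: 476 → 434 → 440 → 559 → 469 → 476  (repeats 476)
base-8 3-happy: 473

1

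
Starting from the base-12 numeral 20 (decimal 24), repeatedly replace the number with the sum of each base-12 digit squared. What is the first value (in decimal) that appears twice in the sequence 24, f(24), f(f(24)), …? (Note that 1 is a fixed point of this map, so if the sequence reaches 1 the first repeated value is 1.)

24 = (2,0)_12 → 2² + 0² = 4
4 = (4)_12 → 4² = 16
16 = (1,4)_12 → 1² + 4² = 17
17 = (1,5)_12 → 1² + 5² = 26
26 = (2,2)_12 → 2² + 2² = 8
8 = (8)_12 → 8² = 64
64 = (5,4)_12 → 5² + 4² = 41
41 = (3,5)_12 → 3² + 5² = 34
34 = (2,10)_12 → 2² + 10² = 104
104 = (8,8)_12 → 8² + 8² = 128
128 = (10,8)_12 → 10² + 8² = 164
164 = (1,1,8)_12 → 1² + 1² + 8² = 66
66 = (5,6)_12 → 5² + 6² = 61
61 = (5,1)_12 → 5² + 1² = 26  — 26 already appeared earlier.

26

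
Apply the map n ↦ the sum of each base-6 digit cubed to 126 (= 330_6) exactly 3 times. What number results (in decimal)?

126 = (3,3,0)_6 → 3³ + 3³ + 0³ = 54
54 = (1,3,0)_6 → 1³ + 3³ + 0³ = 28
28 = (4,4)_6 → 4³ + 4³ = 128

128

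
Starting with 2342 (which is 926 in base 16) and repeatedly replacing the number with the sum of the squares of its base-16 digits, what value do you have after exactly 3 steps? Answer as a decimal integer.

68

2342 = (9,2,6)_16 → 121
121 = (7,9)_16 → 130
130 = (8,2)_16 → 68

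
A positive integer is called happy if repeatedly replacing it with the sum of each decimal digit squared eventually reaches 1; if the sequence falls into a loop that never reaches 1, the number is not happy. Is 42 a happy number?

42 → 4² + 2² = 16 + 4 = 20
20 → 2² + 0² = 4 + 0 = 4
4 → 4² = 16
16 → 1² + 6² = 1 + 36 = 37
37 → 3² + 7² = 9 + 49 = 58
58 → 5² + 8² = 25 + 64 = 89
89 → 8² + 9² = 64 + 81 = 145
145 → 1² + 4² + 5² = 1 + 16 + 25 = 42  — 42 already seen; the sequence cycles without reaching 1.

not happy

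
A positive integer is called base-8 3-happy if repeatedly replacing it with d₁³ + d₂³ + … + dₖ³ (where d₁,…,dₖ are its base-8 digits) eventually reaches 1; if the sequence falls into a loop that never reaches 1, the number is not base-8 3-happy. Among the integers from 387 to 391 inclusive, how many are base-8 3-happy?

1

387: 387 → 243 → 270 → 281 → 92 → 92  (repeats 92)
388: 388 → 280 → 91 → 55 → 559 → 469 → 476 → 434 → 440 → 559  (repeats 559)
389: 389 → 341 → 258 → 72 → 2 → 8 → 1  (reaches 1)
390: 390 → 432 → 432  (repeats 432)
391: 391 → 559 → 469 → 476 → 434 → 440 → 559  (repeats 559)
base-8 3-happy: 389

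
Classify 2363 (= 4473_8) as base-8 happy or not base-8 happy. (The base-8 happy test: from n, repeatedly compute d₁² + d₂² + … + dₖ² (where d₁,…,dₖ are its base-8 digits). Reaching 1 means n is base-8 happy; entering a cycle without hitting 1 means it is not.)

2363 = (4,4,7,3)_8 → 4² + 4² + 7² + 3² = 16 + 16 + 49 + 9 = 90
90 = (1,3,2)_8 → 1² + 3² + 2² = 1 + 9 + 4 = 14
14 = (1,6)_8 → 1² + 6² = 1 + 36 = 37
37 = (4,5)_8 → 4² + 5² = 16 + 25 = 41
41 = (5,1)_8 → 5² + 1² = 25 + 1 = 26
26 = (3,2)_8 → 3² + 2² = 9 + 4 = 13
13 = (1,5)_8 → 1² + 5² = 1 + 25 = 26  — 26 already seen; the sequence cycles without reaching 1.

not base-8 happy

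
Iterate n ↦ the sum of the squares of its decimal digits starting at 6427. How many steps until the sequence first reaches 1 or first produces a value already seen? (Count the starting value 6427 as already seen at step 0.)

12

6427 → 105
105 → 26
26 → 40
40 → 16
16 → 37
37 → 58
58 → 89
89 → 145
145 → 42
42 → 20
20 → 4
4 → 16  — 16 repeats.
That took 12 steps.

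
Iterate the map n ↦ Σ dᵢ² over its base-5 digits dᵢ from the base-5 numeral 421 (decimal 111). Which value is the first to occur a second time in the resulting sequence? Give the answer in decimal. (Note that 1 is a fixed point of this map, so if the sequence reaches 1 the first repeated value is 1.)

13

111 = (4,2,1)_5 → 21
21 = (4,1)_5 → 17
17 = (3,2)_5 → 13
13 = (2,3)_5 → 13  — 13 already appeared earlier.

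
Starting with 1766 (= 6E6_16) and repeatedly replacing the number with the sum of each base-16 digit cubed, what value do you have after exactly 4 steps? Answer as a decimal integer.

1766 = (6,14,6)_16 → 6³ + 14³ + 6³ = 216 + 2744 + 216 = 3176
3176 = (12,6,8)_16 → 12³ + 6³ + 8³ = 1728 + 216 + 512 = 2456
2456 = (9,9,8)_16 → 9³ + 9³ + 8³ = 729 + 729 + 512 = 1970
1970 = (7,11,2)_16 → 7³ + 11³ + 2³ = 343 + 1331 + 8 = 1682

1682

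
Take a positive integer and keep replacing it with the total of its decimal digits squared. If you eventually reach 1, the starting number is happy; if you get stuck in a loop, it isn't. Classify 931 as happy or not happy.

931 → 91
91 → 82
82 → 68
68 → 100
100 → 1  — reached 1.

happy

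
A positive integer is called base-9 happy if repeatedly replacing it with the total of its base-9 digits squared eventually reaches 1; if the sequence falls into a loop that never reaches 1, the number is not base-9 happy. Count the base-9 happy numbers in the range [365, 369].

365: 365 → 57 → 45 → 25 → 53 → 89 → 65 → 53  — not base-9 happy
366: 366 → 68 → 74 → 68  — not base-9 happy
367: 367 → 81 → 1  — base-9 happy
368: 368 → 96 → 38 → 20 → 8 → 64 → 50 → 50  — not base-9 happy
369: 369 → 41 → 41  — not base-9 happy
base-9 happy: 367

1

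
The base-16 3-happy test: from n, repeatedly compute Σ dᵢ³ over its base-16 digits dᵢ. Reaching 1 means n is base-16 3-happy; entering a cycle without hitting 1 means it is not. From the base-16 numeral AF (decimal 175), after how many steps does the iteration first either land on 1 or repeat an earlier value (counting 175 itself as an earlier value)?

15

175 = (10,15)_16 → 10³ + 15³ = 1000 + 3375 = 4375
4375 = (1,1,1,7)_16 → 1³ + 1³ + 1³ + 7³ = 1 + 1 + 1 + 343 = 346
346 = (1,5,10)_16 → 1³ + 5³ + 10³ = 1 + 125 + 1000 = 1126
1126 = (4,6,6)_16 → 4³ + 6³ + 6³ = 64 + 216 + 216 = 496
496 = (1,15,0)_16 → 1³ + 15³ + 0³ = 1 + 3375 + 0 = 3376
3376 = (13,3,0)_16 → 13³ + 3³ + 0³ = 2197 + 27 + 0 = 2224
2224 = (8,11,0)_16 → 8³ + 11³ + 0³ = 512 + 1331 + 0 = 1843
1843 = (7,3,3)_16 → 7³ + 3³ + 3³ = 343 + 27 + 27 = 397
397 = (1,8,13)_16 → 1³ + 8³ + 13³ = 1 + 512 + 2197 = 2710
2710 = (10,9,6)_16 → 10³ + 9³ + 6³ = 1000 + 729 + 216 = 1945
1945 = (7,9,9)_16 → 7³ + 9³ + 9³ = 343 + 729 + 729 = 1801
1801 = (7,0,9)_16 → 7³ + 0³ + 9³ = 343 + 0 + 729 = 1072
1072 = (4,3,0)_16 → 4³ + 3³ + 0³ = 64 + 27 + 0 = 91
91 = (5,11)_16 → 5³ + 11³ = 125 + 1331 = 1456
1456 = (5,11,0)_16 → 5³ + 11³ + 0³ = 125 + 1331 + 0 = 1456  — 1456 repeats.
That took 15 steps.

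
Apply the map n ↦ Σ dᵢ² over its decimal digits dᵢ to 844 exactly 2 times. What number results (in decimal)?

844 → 8² + 4² + 4² = 64 + 16 + 16 = 96
96 → 9² + 6² = 81 + 36 = 117

117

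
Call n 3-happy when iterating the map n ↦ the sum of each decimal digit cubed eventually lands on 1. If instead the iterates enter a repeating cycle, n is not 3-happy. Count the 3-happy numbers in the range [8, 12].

1

8: 8 → 512 → 134 → 92 → 737 → 713 → 371 → 371  (repeats 371)
9: 9 → 729 → 1080 → 513 → 153 → 153  (repeats 153)
10: 10 → 1  (reaches 1)
11: 11 → 2 → 8 → 512 → 134 → 92 → 737 → 713 → 371 → 371  (repeats 371)
12: 12 → 9 → 729 → 1080 → 513 → 153 → 153  (repeats 153)
3-happy: 10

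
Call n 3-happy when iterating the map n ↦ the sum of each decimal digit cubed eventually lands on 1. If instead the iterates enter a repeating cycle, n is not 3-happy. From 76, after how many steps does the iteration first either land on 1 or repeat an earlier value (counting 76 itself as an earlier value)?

8

76 → 7³ + 6³ = 343 + 216 = 559
559 → 5³ + 5³ + 9³ = 125 + 125 + 729 = 979
979 → 9³ + 7³ + 9³ = 729 + 343 + 729 = 1801
1801 → 1³ + 8³ + 0³ + 1³ = 1 + 512 + 0 + 1 = 514
514 → 5³ + 1³ + 4³ = 125 + 1 + 64 = 190
190 → 1³ + 9³ + 0³ = 1 + 729 + 0 = 730
730 → 7³ + 3³ + 0³ = 343 + 27 + 0 = 370
370 → 3³ + 7³ + 0³ = 27 + 343 + 0 = 370  — 370 repeats.
That took 8 steps.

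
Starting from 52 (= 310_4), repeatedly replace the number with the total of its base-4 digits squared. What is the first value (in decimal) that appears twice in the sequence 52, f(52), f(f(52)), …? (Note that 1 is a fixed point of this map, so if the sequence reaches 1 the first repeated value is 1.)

52 = (3,1,0)_4 → 3² + 1² + 0² = 10
10 = (2,2)_4 → 2² + 2² = 8
8 = (2,0)_4 → 2² + 0² = 4
4 = (1,0)_4 → 1² + 0² = 1  — reached the fixed point 1.
1 → 1, so 1 is the first repeated value.

1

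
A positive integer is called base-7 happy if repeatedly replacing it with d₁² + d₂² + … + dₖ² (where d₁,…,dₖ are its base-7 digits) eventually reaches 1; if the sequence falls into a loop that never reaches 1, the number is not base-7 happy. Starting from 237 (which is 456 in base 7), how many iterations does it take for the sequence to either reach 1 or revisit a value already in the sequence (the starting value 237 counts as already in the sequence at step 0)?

6

237 = (4,5,6)_7 → 4² + 5² + 6² = 16 + 25 + 36 = 77
77 = (1,4,0)_7 → 1² + 4² + 0² = 1 + 16 + 0 = 17
17 = (2,3)_7 → 2² + 3² = 4 + 9 = 13
13 = (1,6)_7 → 1² + 6² = 1 + 36 = 37
37 = (5,2)_7 → 5² + 2² = 25 + 4 = 29
29 = (4,1)_7 → 4² + 1² = 16 + 1 = 17  — 17 repeats.
That took 6 steps.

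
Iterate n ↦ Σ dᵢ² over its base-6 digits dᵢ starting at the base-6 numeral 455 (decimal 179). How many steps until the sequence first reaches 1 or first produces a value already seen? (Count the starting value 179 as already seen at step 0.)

179 = (4,5,5)_6 → 4² + 5² + 5² = 16 + 25 + 25 = 66
66 = (1,5,0)_6 → 1² + 5² + 0² = 1 + 25 + 0 = 26
26 = (4,2)_6 → 4² + 2² = 16 + 4 = 20
20 = (3,2)_6 → 3² + 2² = 9 + 4 = 13
13 = (2,1)_6 → 2² + 1² = 4 + 1 = 5
5 = (5)_6 → 5² = 25
25 = (4,1)_6 → 4² + 1² = 16 + 1 = 17
17 = (2,5)_6 → 2² + 5² = 4 + 25 = 29
29 = (4,5)_6 → 4² + 5² = 16 + 25 = 41
41 = (1,0,5)_6 → 1² + 0² + 5² = 1 + 0 + 25 = 26  — 26 repeats.
That took 10 steps.

10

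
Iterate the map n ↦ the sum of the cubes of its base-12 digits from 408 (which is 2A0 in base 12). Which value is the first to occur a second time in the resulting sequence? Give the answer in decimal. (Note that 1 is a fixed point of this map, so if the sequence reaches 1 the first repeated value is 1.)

1008

408 = (2,10,0)_12 → 2³ + 10³ + 0³ = 1008
1008 = (7,0,0)_12 → 7³ + 0³ + 0³ = 343
343 = (2,4,7)_12 → 2³ + 4³ + 7³ = 415
415 = (2,10,7)_12 → 2³ + 10³ + 7³ = 1351
1351 = (9,4,7)_12 → 9³ + 4³ + 7³ = 1136
1136 = (7,10,8)_12 → 7³ + 10³ + 8³ = 1855
1855 = (1,0,10,7)_12 → 1³ + 0³ + 10³ + 7³ = 1344
1344 = (9,4,0)_12 → 9³ + 4³ + 0³ = 793
793 = (5,6,1)_12 → 5³ + 6³ + 1³ = 342
342 = (2,4,6)_12 → 2³ + 4³ + 6³ = 288
288 = (2,0,0)_12 → 2³ + 0³ + 0³ = 8
8 = (8)_12 → 8³ = 512
512 = (3,6,8)_12 → 3³ + 6³ + 8³ = 755
755 = (5,2,11)_12 → 5³ + 2³ + 11³ = 1464
1464 = (10,2,0)_12 → 10³ + 2³ + 0³ = 1008  — 1008 already appeared earlier.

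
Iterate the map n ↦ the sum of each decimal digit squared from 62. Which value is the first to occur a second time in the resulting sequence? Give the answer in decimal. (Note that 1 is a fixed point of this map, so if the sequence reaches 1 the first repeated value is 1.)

16

62 → 6² + 2² = 36 + 4 = 40
40 → 4² + 0² = 16 + 0 = 16
16 → 1² + 6² = 1 + 36 = 37
37 → 3² + 7² = 9 + 49 = 58
58 → 5² + 8² = 25 + 64 = 89
89 → 8² + 9² = 64 + 81 = 145
145 → 1² + 4² + 5² = 1 + 16 + 25 = 42
42 → 4² + 2² = 16 + 4 = 20
20 → 2² + 0² = 4 + 0 = 4
4 → 4² = 16  — 16 already appeared earlier.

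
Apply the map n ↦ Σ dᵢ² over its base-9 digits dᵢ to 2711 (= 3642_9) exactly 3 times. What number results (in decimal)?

89

2711 = (3,6,4,2)_9 → 65
65 = (7,2)_9 → 53
53 = (5,8)_9 → 89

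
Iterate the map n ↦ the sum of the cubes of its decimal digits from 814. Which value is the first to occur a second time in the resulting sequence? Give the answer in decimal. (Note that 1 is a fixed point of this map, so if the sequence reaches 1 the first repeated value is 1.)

370

814 → 577
577 → 811
811 → 514
514 → 190
190 → 730
730 → 370
370 → 370  — 370 already appeared earlier.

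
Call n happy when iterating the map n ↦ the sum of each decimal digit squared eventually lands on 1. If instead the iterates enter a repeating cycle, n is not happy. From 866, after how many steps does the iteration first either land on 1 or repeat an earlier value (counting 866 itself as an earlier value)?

14

866 → 8² + 6² + 6² = 136
136 → 1² + 3² + 6² = 46
46 → 4² + 6² = 52
52 → 5² + 2² = 29
29 → 2² + 9² = 85
85 → 8² + 5² = 89
89 → 8² + 9² = 145
145 → 1² + 4² + 5² = 42
42 → 4² + 2² = 20
20 → 2² + 0² = 4
4 → 4² = 16
16 → 1² + 6² = 37
37 → 3² + 7² = 58
58 → 5² + 8² = 89  — 89 repeats.
That took 14 steps.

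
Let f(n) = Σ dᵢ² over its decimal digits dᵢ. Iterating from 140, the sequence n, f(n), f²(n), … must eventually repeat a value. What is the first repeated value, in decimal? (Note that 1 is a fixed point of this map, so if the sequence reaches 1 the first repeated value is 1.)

89

140 → 1² + 4² + 0² = 1 + 16 + 0 = 17
17 → 1² + 7² = 1 + 49 = 50
50 → 5² + 0² = 25 + 0 = 25
25 → 2² + 5² = 4 + 25 = 29
29 → 2² + 9² = 4 + 81 = 85
85 → 8² + 5² = 64 + 25 = 89
89 → 8² + 9² = 64 + 81 = 145
145 → 1² + 4² + 5² = 1 + 16 + 25 = 42
42 → 4² + 2² = 16 + 4 = 20
20 → 2² + 0² = 4 + 0 = 4
4 → 4² = 16
16 → 1² + 6² = 1 + 36 = 37
37 → 3² + 7² = 9 + 49 = 58
58 → 5² + 8² = 25 + 64 = 89  — 89 already appeared earlier.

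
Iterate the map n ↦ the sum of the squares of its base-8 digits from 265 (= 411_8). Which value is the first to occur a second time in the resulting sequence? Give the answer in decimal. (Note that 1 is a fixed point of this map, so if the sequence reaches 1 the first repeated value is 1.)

265 = (4,1,1)_8 → 18
18 = (2,2)_8 → 8
8 = (1,0)_8 → 1  — reached the fixed point 1.
1 → 1, so 1 is the first repeated value.

1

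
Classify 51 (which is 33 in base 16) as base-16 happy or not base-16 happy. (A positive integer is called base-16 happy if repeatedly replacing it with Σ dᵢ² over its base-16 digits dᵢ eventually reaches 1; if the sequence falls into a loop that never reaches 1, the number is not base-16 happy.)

not base-16 happy

51 = (3,3)_16 → 3² + 3² = 9 + 9 = 18
18 = (1,2)_16 → 1² + 2² = 1 + 4 = 5
5 = (5)_16 → 5² = 25
25 = (1,9)_16 → 1² + 9² = 1 + 81 = 82
82 = (5,2)_16 → 5² + 2² = 25 + 4 = 29
29 = (1,13)_16 → 1² + 13² = 1 + 169 = 170
170 = (10,10)_16 → 10² + 10² = 100 + 100 = 200
200 = (12,8)_16 → 12² + 8² = 144 + 64 = 208
208 = (13,0)_16 → 13² + 0² = 169 + 0 = 169
169 = (10,9)_16 → 10² + 9² = 100 + 81 = 181
181 = (11,5)_16 → 11² + 5² = 121 + 25 = 146
146 = (9,2)_16 → 9² + 2² = 81 + 4 = 85
85 = (5,5)_16 → 5² + 5² = 25 + 25 = 50
50 = (3,2)_16 → 3² + 2² = 9 + 4 = 13
13 = (13)_16 → 13² = 169  — 169 already seen; the sequence cycles without reaching 1.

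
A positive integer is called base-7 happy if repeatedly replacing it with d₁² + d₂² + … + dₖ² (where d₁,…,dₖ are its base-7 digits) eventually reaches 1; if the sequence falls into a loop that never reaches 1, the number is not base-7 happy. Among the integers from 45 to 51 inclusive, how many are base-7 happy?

45: 45 → 45  (repeats 45)
46: 46 → 52 → 10 → 10  (repeats 10)
47: 47 → 61 → 27 → 45 → 45  (repeats 45)
48: 48 → 72 → 14 → 4 → 16 → 8 → 2 → 4  (repeats 4)
49: 49 → 1  (reaches 1)
50: 50 → 2 → 4 → 16 → 8 → 2  (repeats 2)
51: 51 → 5 → 25 → 25  (repeats 25)
base-7 happy: 49

1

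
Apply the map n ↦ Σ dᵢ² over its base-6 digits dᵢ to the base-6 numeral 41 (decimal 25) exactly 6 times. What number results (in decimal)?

25 = (4,1)_6 → 4² + 1² = 17
17 = (2,5)_6 → 2² + 5² = 29
29 = (4,5)_6 → 4² + 5² = 41
41 = (1,0,5)_6 → 1² + 0² + 5² = 26
26 = (4,2)_6 → 4² + 2² = 20
20 = (3,2)_6 → 3² + 2² = 13

13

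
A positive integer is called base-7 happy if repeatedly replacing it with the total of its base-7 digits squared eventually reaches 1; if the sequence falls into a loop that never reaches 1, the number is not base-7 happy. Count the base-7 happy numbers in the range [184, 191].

1

184: 184 → 38 → 34 → 52 → 10 → 10  — not base-7 happy
185: 185 → 43 → 37 → 29 → 17 → 13 → 37  — not base-7 happy
186: 186 → 50 → 2 → 4 → 16 → 8 → 2  — not base-7 happy
187: 187 → 59 → 11 → 17 → 13 → 37 → 29 → 17  — not base-7 happy
188: 188 → 70 → 10 → 10  — not base-7 happy
189: 189 → 45 → 45  — not base-7 happy
190: 190 → 46 → 52 → 10 → 10  — not base-7 happy
191: 191 → 49 → 1  — base-7 happy
base-7 happy: 191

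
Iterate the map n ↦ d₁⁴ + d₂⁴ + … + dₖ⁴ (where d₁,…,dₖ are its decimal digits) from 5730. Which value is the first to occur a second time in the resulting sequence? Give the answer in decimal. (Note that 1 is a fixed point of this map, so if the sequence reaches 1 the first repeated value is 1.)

8208

5730 → 3107
3107 → 2483
2483 → 4449
4449 → 7329
7329 → 9059
9059 → 13747
13747 → 5140
5140 → 882
882 → 8208
8208 → 8208  — 8208 already appeared earlier.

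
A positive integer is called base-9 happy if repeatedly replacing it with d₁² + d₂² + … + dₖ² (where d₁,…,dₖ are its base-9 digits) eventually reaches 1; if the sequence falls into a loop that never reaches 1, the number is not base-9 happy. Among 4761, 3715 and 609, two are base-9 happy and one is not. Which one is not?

4761: 4761 → 101 → 9 → 1  — reaches 1 (base-9 happy)
3715: 3715 → 123 → 53 → 89 → 65 → 53  — repeats 53 (not base-9 happy)
609: 609 → 101 → 9 → 1  — reaches 1 (base-9 happy)

3715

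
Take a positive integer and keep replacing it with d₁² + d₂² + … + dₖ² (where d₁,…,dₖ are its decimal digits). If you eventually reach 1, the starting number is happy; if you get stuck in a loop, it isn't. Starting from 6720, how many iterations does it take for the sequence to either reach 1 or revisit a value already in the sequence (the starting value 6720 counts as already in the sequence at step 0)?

9

6720 → 6² + 7² + 2² + 0² = 89
89 → 8² + 9² = 145
145 → 1² + 4² + 5² = 42
42 → 4² + 2² = 20
20 → 2² + 0² = 4
4 → 4² = 16
16 → 1² + 6² = 37
37 → 3² + 7² = 58
58 → 5² + 8² = 89  — 89 repeats.
That took 9 steps.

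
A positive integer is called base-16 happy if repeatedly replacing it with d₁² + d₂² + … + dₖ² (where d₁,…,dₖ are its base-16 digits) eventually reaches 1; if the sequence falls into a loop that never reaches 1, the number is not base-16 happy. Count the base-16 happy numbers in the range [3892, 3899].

1

3892: 3892 → 250 → 325 → 42 → 104 → 100 → 52 → 25 → 82 → 29 → 170 → 200 → 208 → 169 → 181 → 146 → 85 → 50 → 13 → 169  — not base-16 happy
3893: 3893 → 259 → 10 → 100 → 52 → 25 → 82 → 29 → 170 → 200 → 208 → 169 → 181 → 146 → 85 → 50 → 13 → 169  — not base-16 happy
3894: 3894 → 270 → 197 → 169 → 181 → 146 → 85 → 50 → 13 → 169  — not base-16 happy
3895: 3895 → 283 → 123 → 170 → 200 → 208 → 169 → 181 → 146 → 85 → 50 → 13 → 169  — not base-16 happy
3896: 3896 → 298 → 105 → 117 → 74 → 116 → 65 → 17 → 2 → 4 → 16 → 1  — base-16 happy
3897: 3897 → 315 → 131 → 73 → 97 → 37 → 29 → 170 → 200 → 208 → 169 → 181 → 146 → 85 → 50 → 13 → 169  — not base-16 happy
3898: 3898 → 334 → 213 → 194 → 148 → 97 → 37 → 29 → 170 → 200 → 208 → 169 → 181 → 146 → 85 → 50 → 13 → 169  — not base-16 happy
3899: 3899 → 355 → 46 → 200 → 208 → 169 → 181 → 146 → 85 → 50 → 13 → 169  — not base-16 happy
base-16 happy: 3896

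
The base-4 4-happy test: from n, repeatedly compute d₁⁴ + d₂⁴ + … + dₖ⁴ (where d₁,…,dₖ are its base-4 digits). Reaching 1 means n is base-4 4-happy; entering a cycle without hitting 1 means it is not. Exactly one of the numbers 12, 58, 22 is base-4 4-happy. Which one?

22

12: 12 → 81 → 3 → 81  — repeats 81 (not base-4 4-happy)
58: 58 → 113 → 83 → 83  — repeats 83 (not base-4 4-happy)
22: 22 → 18 → 17 → 2 → 16 → 1  — reaches 1 (base-4 4-happy)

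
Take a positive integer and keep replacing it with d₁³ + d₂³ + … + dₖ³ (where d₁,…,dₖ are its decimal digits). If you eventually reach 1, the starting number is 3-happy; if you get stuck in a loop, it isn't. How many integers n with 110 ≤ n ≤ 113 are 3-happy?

110: 110 → 2 → 8 → 512 → 134 → 92 → 737 → 713 → 371 → 371  — not 3-happy
111: 111 → 3 → 27 → 351 → 153 → 153  — not 3-happy
112: 112 → 10 → 1  — 3-happy
113: 113 → 29 → 737 → 713 → 371 → 371  — not 3-happy
3-happy: 112

1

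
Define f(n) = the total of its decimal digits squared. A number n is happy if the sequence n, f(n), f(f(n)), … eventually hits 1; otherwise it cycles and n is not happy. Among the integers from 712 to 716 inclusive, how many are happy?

1

712: 712 → 54 → 41 → 17 → 50 → 25 → 29 → 85 → 89 → 145 → 42 → 20 → 4 → 16 → 37 → 58 → 89  — not happy
713: 713 → 59 → 106 → 37 → 58 → 89 → 145 → 42 → 20 → 4 → 16 → 37  — not happy
714: 714 → 66 → 72 → 53 → 34 → 25 → 29 → 85 → 89 → 145 → 42 → 20 → 4 → 16 → 37 → 58 → 89  — not happy
715: 715 → 75 → 74 → 65 → 61 → 37 → 58 → 89 → 145 → 42 → 20 → 4 → 16 → 37  — not happy
716: 716 → 86 → 100 → 1  — happy
happy: 716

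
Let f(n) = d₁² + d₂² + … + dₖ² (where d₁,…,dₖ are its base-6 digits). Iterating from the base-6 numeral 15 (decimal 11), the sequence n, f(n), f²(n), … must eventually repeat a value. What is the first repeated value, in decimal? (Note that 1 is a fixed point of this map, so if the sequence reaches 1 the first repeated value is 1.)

11 = (1,5)_6 → 1² + 5² = 26
26 = (4,2)_6 → 4² + 2² = 20
20 = (3,2)_6 → 3² + 2² = 13
13 = (2,1)_6 → 2² + 1² = 5
5 = (5)_6 → 5² = 25
25 = (4,1)_6 → 4² + 1² = 17
17 = (2,5)_6 → 2² + 5² = 29
29 = (4,5)_6 → 4² + 5² = 41
41 = (1,0,5)_6 → 1² + 0² + 5² = 26  — 26 already appeared earlier.

26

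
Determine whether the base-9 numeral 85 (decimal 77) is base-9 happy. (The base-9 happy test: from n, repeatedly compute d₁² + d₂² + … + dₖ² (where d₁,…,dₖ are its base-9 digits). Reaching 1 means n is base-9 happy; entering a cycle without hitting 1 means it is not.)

not base-9 happy

77 = (8,5)_9 → 89
89 = (1,0,8)_9 → 65
65 = (7,2)_9 → 53
53 = (5,8)_9 → 89  — 89 already seen; the sequence cycles without reaching 1.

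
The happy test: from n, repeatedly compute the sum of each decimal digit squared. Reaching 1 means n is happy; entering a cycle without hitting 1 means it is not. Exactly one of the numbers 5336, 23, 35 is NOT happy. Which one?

5336: 5336 → 79 → 130 → 10 → 1  — reaches 1 (happy)
23: 23 → 13 → 10 → 1  — reaches 1 (happy)
35: 35 → 34 → 25 → 29 → 85 → 89 → 145 → 42 → 20 → 4 → 16 → 37 → 58 → 89  — repeats 89 (not happy)

35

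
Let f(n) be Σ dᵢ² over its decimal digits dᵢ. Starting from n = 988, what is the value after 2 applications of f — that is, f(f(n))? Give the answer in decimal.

85

988 → 9² + 8² + 8² = 209
209 → 2² + 0² + 9² = 85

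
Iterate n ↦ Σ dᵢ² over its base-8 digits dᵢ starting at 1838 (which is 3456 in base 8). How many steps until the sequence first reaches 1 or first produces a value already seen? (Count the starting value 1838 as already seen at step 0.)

5

1838 = (3,4,5,6)_8 → 3² + 4² + 5² + 6² = 9 + 16 + 25 + 36 = 86
86 = (1,2,6)_8 → 1² + 2² + 6² = 1 + 4 + 36 = 41
41 = (5,1)_8 → 5² + 1² = 25 + 1 = 26
26 = (3,2)_8 → 3² + 2² = 9 + 4 = 13
13 = (1,5)_8 → 1² + 5² = 1 + 25 = 26  — 26 repeats.
That took 5 steps.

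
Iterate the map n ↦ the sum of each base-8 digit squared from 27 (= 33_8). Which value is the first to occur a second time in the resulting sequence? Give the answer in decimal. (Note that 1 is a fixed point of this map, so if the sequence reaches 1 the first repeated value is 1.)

1

27 = (3,3)_8 → 3² + 3² = 18
18 = (2,2)_8 → 2² + 2² = 8
8 = (1,0)_8 → 1² + 0² = 1  — reached the fixed point 1.
1 → 1, so 1 is the first repeated value.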